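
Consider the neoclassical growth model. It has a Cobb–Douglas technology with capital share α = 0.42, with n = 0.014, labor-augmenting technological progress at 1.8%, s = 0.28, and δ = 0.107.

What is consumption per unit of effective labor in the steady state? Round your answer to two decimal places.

In steady state, investment equals break-even investment: s·k^α = (n + g + δ)·k.
Dividing both sides by k: k^(1−α) = s / (n + g + δ).
k^0.58 = 0.28 / (0.014 + 0.018 + 0.107) = 0.28 / 0.139 = 2.0144
k* = 2.0144^(1/0.58) ≈ 3.3449
y* = (k*)^α = 3.3449^0.42 ≈ 1.6605
c* = (1 − s)·y* = (1 − 0.28) × 1.6605 ≈ 1.1956

c* ≈ 1.20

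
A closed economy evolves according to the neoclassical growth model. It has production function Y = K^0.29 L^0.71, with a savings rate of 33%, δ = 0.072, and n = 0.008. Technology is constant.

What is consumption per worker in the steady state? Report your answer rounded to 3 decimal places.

At the steady state, Δk = 0, so s·k^α = (n + δ)·k.
Rearranging, k^(1−α) = s / (n + δ).
k^0.71 = 0.33 / (0.008 + 0.072) = 0.33 / 0.080 = 4.1250
k* = 4.1250^(1/0.71) ≈ 7.3586
y* = (k*)^α = 7.3586^0.29 ≈ 1.7839
c* = (1 − s)·y* = (1 − 0.33) × 1.7839 ≈ 1.1952

c* = 1.195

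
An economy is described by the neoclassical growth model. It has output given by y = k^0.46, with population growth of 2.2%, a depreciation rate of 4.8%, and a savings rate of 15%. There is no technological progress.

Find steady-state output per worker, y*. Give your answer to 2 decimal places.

In steady state, investment equals break-even investment: s·k^α = (n + δ)·k.
Dividing both sides by k: k^(1−α) = s / (n + δ).
k^0.54 = 0.15 / (0.022 + 0.048) = 0.15 / 0.070 = 2.1429
k* = 2.1429^(1/0.54) ≈ 4.1017
y* = (k*)^α = 4.1017^0.46 ≈ 1.9141

y* ≈ 1.91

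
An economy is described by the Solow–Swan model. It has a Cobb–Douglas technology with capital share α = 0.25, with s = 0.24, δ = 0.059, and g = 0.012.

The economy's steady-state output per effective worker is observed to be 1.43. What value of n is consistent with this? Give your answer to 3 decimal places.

n ≈ 0.011

In steady state, investment equals break-even investment: s·k^α = (n + g + δ)·k.
Since y* = [s/(n + g + δ)]^(α/(1−α)), we have s/(n + g + δ) = (y*)^((1−α)/α) = 1.43^3 = 2.9242.
Therefore n + g + δ = s / 2.9242 = 0.24 / 2.9242 = 0.0821, so n = 0.0821 − 0.071 = 0.0111.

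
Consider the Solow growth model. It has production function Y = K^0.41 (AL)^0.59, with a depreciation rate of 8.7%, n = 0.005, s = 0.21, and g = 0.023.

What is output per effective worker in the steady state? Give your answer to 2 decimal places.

y* ≈ 1.52

Steady state requires s·f(k) = (n + g + δ)·k, i.e. s·k^α = (n + g + δ)·k.
Dividing both sides by k: k^(1−α) = s / (n + g + δ).
k^0.59 = 0.21 / (0.005 + 0.023 + 0.087) = 0.21 / 0.115 = 1.8261
k* = 1.8261^(1/0.59) ≈ 2.7750
y* = (k*)^α = 2.7750^0.41 ≈ 1.5196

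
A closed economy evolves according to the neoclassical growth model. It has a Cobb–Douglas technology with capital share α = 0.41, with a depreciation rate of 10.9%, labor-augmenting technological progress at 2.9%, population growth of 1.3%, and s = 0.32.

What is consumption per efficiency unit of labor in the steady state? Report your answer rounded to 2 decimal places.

In steady state, investment equals break-even investment: s·k^α = (n + g + δ)·k.
Dividing both sides by k: k^(1−α) = s / (n + g + δ).
k^0.59 = 0.32 / (0.013 + 0.029 + 0.109) = 0.32 / 0.151 = 2.1192
k* = 2.1192^(1/0.59) ≈ 3.5714
y* = (k*)^α = 3.5714^0.41 ≈ 1.6852
c* = (1 − s)·y* = (1 − 0.32) × 1.6852 ≈ 1.1459

c* = 1.15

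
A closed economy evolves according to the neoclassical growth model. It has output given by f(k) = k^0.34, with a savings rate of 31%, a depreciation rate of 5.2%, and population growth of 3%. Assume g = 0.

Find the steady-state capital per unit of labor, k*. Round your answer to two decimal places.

At the steady state, Δk = 0, so s·k^α = (n + δ)·k.
Rearranging, k^(1−α) = s / (n + δ).
k^0.66 = 0.31 / (0.030 + 0.052) = 0.31 / 0.082 = 3.7805
k* = 3.7805^(1/0.66) ≈ 7.5002

k* = 7.50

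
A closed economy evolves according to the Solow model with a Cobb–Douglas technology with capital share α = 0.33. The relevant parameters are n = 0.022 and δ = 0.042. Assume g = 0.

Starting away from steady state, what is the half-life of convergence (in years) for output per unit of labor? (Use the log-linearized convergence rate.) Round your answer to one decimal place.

Near the steady state the convergence rate is λ = (1 − α)(n + δ).
λ = (1 − 0.33) × 0.064 = 0.67 × 0.064 = 0.04288
Half-life = ln 2 / λ = 0.6931 / 0.04288 ≈ 16.16 years

half-life ≈ 16.2 years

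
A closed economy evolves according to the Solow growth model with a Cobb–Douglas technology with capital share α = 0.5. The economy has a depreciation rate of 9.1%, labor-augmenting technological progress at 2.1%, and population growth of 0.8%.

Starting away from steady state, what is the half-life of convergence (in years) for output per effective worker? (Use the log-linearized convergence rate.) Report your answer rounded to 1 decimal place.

half-life ≈ 11.6 years

Near the steady state the convergence rate is λ = (1 − α)(n + g + δ).
λ = (1 − 0.5) × 0.120 = 0.5 × 0.120 = 0.0600
Half-life = ln 2 / λ = 0.6931 / 0.0600 ≈ 11.55 years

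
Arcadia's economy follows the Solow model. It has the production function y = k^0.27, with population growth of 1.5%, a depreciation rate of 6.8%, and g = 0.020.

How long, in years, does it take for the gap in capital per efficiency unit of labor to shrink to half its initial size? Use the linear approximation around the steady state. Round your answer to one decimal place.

Near the steady state the convergence rate is λ = (1 − α)(n + g + δ).
λ = (1 − 0.27) × 0.103 = 0.73 × 0.103 = 0.07519
Half-life = ln 2 / λ = 0.6931 / 0.07519 ≈ 9.22 years

half-life ≈ 9.2 years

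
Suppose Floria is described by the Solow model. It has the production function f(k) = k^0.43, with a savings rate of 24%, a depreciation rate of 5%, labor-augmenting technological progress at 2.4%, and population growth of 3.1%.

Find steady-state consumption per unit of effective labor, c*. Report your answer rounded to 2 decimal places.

c* = 1.42

At the steady state, Δk = 0, so s·k^α = (n + g + δ)·k.
Dividing both sides by k: k^(1−α) = s / (n + g + δ).
k^0.57 = 0.24 / (0.031 + 0.024 + 0.050) = 0.24 / 0.105 = 2.2857
k* = 2.2857^(1/0.57) ≈ 4.2644
y* = (k*)^α = 4.2644^0.43 ≈ 1.8657
c* = (1 − s)·y* = (1 − 0.24) × 1.8657 ≈ 1.4179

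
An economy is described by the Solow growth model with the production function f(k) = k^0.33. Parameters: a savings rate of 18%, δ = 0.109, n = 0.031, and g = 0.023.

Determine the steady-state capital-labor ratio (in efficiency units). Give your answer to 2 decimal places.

k* = 1.16

Steady state requires s·f(k) = (n + g + δ)·k, i.e. s·k^α = (n + g + δ)·k.
Dividing both sides by k: k^(1−α) = s / (n + g + δ).
k^0.67 = 0.18 / (0.031 + 0.023 + 0.109) = 0.18 / 0.163 = 1.1043
k* = 1.1043^(1/0.67) ≈ 1.1596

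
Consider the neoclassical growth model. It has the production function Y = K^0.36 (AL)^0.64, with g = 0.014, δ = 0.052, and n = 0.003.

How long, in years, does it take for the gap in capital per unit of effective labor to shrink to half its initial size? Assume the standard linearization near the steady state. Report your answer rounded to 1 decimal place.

half-life ≈ 15.7 years

Near the steady state the convergence rate is λ = (1 − α)(n + g + δ).
λ = (1 − 0.36) × 0.069 = 0.64 × 0.069 = 0.04416
Half-life = ln 2 / λ = 0.6931 / 0.04416 ≈ 15.70 years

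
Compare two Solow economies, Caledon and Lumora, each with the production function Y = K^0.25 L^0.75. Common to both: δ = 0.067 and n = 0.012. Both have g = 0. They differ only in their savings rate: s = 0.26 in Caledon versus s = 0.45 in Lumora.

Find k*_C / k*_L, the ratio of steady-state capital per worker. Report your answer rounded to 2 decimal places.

Steady-state k* = [s/(n + δ)]^(1/(1−α)), so the ratio is [ (s_C/(n + δ)_C) / (s_L/(n + δ)_L) ]^1.3333.
s_C/(n + δ)_C = 0.26/0.079 = 3.2911; s_L/(n + δ)_L = 0.45/0.079 = 5.6962.
Ratio = (3.2911/5.6962)^1.3333 = 0.5778^1.3333 ≈ 0.4813

k*_C / k*_L ≈ 0.48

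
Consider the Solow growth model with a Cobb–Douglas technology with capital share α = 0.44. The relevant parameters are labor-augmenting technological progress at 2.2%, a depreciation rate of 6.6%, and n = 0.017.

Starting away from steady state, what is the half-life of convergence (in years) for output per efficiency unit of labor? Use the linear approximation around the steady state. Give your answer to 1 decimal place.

Near the steady state the convergence rate is λ = (1 − α)(n + g + δ).
λ = (1 − 0.44) × 0.105 = 0.56 × 0.105 = 0.0588
Half-life = ln 2 / λ = 0.6931 / 0.0588 ≈ 11.79 years

t_½ ≈ 11.8 years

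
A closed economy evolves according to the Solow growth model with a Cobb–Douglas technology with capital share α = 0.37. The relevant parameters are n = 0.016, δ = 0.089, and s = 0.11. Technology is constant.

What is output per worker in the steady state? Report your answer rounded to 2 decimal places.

At the steady state, Δk = 0, so s·k^α = (n + δ)·k.
Dividing both sides by k: k^(1−α) = s / (n + δ).
k^0.63 = 0.11 / (0.016 + 0.089) = 0.11 / 0.105 = 1.0476
k* = 1.0476^(1/0.63) ≈ 1.0766
y* = (k*)^α = 1.0766^0.37 ≈ 1.0277

y* = 1.03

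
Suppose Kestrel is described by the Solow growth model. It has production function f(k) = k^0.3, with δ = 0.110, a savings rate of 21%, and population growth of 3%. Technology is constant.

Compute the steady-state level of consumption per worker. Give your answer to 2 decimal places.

c* = 0.94

Steady state requires s·f(k) = (n + δ)·k, i.e. s·k^α = (n + δ)·k.
Rearranging, k^(1−α) = s / (n + δ).
k^0.7 = 0.21 / (0.030 + 0.110) = 0.21 / 0.140 = 1.5000
k* = 1.5000^(1/0.7) ≈ 1.7847
y* = (k*)^α = 1.7847^0.3 ≈ 1.1898
c* = (1 − s)·y* = (1 − 0.21) × 1.1898 ≈ 0.9399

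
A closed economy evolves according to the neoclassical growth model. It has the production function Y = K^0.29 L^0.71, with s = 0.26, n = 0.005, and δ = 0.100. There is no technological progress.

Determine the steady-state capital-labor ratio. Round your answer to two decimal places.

In steady state, investment equals break-even investment: s·k^α = (n + δ)·k.
Dividing both sides by k: k^(1−α) = s / (n + δ).
k^0.71 = 0.26 / (0.005 + 0.100) = 0.26 / 0.105 = 2.4762
k* = 2.4762^(1/0.71) ≈ 3.5861

k* ≈ 3.59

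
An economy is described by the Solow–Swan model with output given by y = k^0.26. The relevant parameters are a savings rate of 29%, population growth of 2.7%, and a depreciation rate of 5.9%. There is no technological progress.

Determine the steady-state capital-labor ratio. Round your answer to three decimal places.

k* = 5.169

Steady state requires s·f(k) = (n + δ)·k, i.e. s·k^α = (n + δ)·k.
Dividing both sides by k: k^(1−α) = s / (n + δ).
k^0.74 = 0.29 / (0.027 + 0.059) = 0.29 / 0.086 = 3.3721
k* = 3.3721^(1/0.74) ≈ 5.1687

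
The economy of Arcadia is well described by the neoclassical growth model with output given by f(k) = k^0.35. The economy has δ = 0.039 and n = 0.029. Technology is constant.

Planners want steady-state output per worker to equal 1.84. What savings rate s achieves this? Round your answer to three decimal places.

At the steady state, Δk = 0, so s·k^α = (n + δ)·k.
Since y* = [s/(n + δ)]^(α/(1−α)), we have s/(n + δ) = (y*)^((1−α)/α) = 1.84^1.8571 = 3.1031.
Therefore s = 3.1031 × (n + δ) = 3.1031 × 0.068 = 0.2110.

s ≈ 0.211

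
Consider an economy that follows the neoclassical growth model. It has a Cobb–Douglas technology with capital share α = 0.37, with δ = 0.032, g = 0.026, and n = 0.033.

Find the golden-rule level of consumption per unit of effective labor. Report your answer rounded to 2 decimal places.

At the golden rule, f'(k) = n + g + δ, so α·k^(α−1) = n + g + δ and k_gold = (α/(n + g + δ))^(1/(1−α)).
k_gold = (0.37/0.091)^(1/0.63) = 4.0659^1.5873 ≈ 9.2665
c_gold = f(k_gold) − (n + g + δ)·k_gold = 2.2791 − 0.091×9.2665 ≈ 1.4358

c_gold ≈ 1.44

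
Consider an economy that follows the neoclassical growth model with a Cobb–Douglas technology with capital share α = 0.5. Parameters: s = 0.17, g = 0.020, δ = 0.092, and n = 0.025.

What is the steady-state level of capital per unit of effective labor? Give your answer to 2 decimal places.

k* = 1.54

Steady state requires s·f(k) = (n + g + δ)·k, i.e. s·k^α = (n + g + δ)·k.
Rearranging, k^(1−α) = s / (n + g + δ).
k^0.5 = 0.17 / (0.025 + 0.020 + 0.092) = 0.17 / 0.137 = 1.2409
k* = 1.2409^(1/0.5) ≈ 1.5398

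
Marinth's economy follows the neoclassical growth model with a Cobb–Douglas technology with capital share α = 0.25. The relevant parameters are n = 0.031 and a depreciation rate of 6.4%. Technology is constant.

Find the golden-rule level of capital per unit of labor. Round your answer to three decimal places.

k_gold ≈ 3.633

The golden rule sets f'(k) = n + δ, i.e. α·k^(α−1) = n + δ.
So k^(1−α) = α / (n + δ) = 0.25 / 0.095 = 2.6316.
k_gold = 2.6316^(1/0.75) ≈ 3.6332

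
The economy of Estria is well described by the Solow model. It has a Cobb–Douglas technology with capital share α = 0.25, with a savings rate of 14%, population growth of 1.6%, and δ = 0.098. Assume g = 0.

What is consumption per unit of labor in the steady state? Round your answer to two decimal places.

c* = 0.92

At the steady state, Δk = 0, so s·k^α = (n + δ)·k.
Dividing both sides by k: k^(1−α) = s / (n + δ).
k^0.75 = 0.14 / (0.016 + 0.098) = 0.14 / 0.114 = 1.2281
k* = 1.2281^(1/0.75) ≈ 1.3152
y* = (k*)^α = 1.3152^0.25 ≈ 1.0709
c* = (1 − s)·y* = (1 − 0.14) × 1.0709 ≈ 0.9210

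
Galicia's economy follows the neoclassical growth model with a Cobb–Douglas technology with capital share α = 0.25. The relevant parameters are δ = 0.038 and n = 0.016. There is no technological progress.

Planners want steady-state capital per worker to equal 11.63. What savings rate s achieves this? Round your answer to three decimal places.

In steady state, investment equals break-even investment: s·k^α = (n + δ)·k.
So s / (n + δ) = (k*)^(1−α) = 11.63^0.75 = 6.2977.
Therefore s = 6.2977 × (n + δ) = 6.2977 × 0.054 = 0.3401.

s ≈ 0.340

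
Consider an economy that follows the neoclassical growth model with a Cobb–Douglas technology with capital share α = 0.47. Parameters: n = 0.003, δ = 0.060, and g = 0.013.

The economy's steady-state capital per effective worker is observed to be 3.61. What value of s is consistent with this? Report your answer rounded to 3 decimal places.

s ≈ 0.150

At the steady state, Δk = 0, so s·k^α = (n + g + δ)·k.
So s / (n + g + δ) = (k*)^(1−α) = 3.61^0.53 = 1.9746.
Therefore s = 1.9746 × (n + g + δ) = 1.9746 × 0.076 = 0.1501.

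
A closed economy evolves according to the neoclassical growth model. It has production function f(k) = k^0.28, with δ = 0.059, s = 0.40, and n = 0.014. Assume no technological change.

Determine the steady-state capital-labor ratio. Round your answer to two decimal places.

In steady state, investment equals break-even investment: s·k^α = (n + δ)·k.
Dividing both sides by k: k^(1−α) = s / (n + δ).
k^0.72 = 0.40 / (0.014 + 0.059) = 0.40 / 0.073 = 5.4795
k* = 5.4795^(1/0.72) ≈ 10.6177

k* = 10.62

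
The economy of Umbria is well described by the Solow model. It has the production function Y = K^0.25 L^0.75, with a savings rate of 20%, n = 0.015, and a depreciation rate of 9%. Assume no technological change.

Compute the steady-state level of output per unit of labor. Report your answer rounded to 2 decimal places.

y* ≈ 1.24

At the steady state, Δk = 0, so s·k^α = (n + δ)·k.
Rearranging, k^(1−α) = s / (n + δ).
k^0.75 = 0.20 / (0.015 + 0.090) = 0.20 / 0.105 = 1.9048
k* = 1.9048^(1/0.75) ≈ 2.3612
y* = (k*)^α = 2.3612^0.25 ≈ 1.2396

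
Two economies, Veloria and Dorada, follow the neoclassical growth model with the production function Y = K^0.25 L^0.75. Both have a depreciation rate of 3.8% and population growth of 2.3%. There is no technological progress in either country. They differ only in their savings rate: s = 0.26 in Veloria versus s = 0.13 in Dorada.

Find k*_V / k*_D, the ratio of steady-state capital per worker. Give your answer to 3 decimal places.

Steady-state k* = [s/(n + δ)]^(1/(1−α)), so the ratio is [ (s_V/(n + δ)_V) / (s_D/(n + δ)_D) ]^1.3333.
s_V/(n + δ)_V = 0.26/0.061 = 4.2623; s_D/(n + δ)_D = 0.13/0.061 = 2.1311.
Ratio = (4.2623/2.1311)^1.3333 = 2.0000^1.3333 ≈ 2.5198

ratio ≈ 2.520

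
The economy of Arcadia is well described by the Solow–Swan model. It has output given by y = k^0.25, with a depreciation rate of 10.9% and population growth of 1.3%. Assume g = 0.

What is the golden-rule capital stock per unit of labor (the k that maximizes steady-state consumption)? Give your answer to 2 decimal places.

The golden rule sets f'(k) = n + δ, i.e. α·k^(α−1) = n + δ.
So k^(1−α) = α / (n + δ) = 0.25 / 0.122 = 2.0492.
k_gold = 2.0492^(1/0.75) ≈ 2.6028

k_gold ≈ 2.60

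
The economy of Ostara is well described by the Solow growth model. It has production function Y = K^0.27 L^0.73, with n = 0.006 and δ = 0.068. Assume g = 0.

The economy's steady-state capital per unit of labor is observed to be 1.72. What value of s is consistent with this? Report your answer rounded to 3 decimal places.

s ≈ 0.110

In steady state, investment equals break-even investment: s·k^α = (n + δ)·k.
So s / (n + δ) = (k*)^(1−α) = 1.72^0.73 = 1.4857.
Therefore s = 1.4857 × (n + δ) = 1.4857 × 0.074 = 0.1099.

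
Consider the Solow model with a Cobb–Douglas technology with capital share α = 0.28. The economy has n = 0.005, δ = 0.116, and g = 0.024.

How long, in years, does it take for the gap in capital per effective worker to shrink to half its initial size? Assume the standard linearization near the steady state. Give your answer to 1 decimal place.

Near the steady state the convergence rate is λ = (1 − α)(n + g + δ).
λ = (1 − 0.28) × 0.145 = 0.72 × 0.145 = 0.1044
Half-life = ln 2 / λ = 0.6931 / 0.1044 ≈ 6.64 years

about 6.6 years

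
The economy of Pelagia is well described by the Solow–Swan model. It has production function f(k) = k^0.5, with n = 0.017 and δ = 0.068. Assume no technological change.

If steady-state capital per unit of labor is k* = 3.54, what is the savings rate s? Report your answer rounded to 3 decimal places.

In steady state, investment equals break-even investment: s·k^α = (n + δ)·k.
So s / (n + δ) = (k*)^(1−α) = 3.54^0.5 = 1.8815.
Therefore s = 1.8815 × (n + δ) = 1.8815 × 0.085 = 0.1599.

s ≈ 0.160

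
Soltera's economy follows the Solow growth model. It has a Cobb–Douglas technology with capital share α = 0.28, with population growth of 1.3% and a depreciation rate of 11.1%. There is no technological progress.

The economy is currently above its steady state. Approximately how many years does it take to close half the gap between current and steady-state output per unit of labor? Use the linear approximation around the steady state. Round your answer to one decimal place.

half-life ≈ 7.8 years

Near the steady state the convergence rate is λ = (1 − α)(n + δ).
λ = (1 − 0.28) × 0.124 = 0.72 × 0.124 = 0.08928
Half-life = ln 2 / λ = 0.6931 / 0.08928 ≈ 7.76 years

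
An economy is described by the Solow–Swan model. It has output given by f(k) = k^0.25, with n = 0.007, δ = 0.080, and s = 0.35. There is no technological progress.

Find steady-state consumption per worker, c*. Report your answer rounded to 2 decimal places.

c* ≈ 1.03

Steady state requires s·f(k) = (n + δ)·k, i.e. s·k^α = (n + δ)·k.
Rearranging, k^(1−α) = s / (n + δ).
k^0.75 = 0.35 / (0.007 + 0.080) = 0.35 / 0.087 = 4.0230
k* = 4.0230^(1/0.75) ≈ 6.3983
y* = (k*)^α = 6.3983^0.25 ≈ 1.5904
c* = (1 − s)·y* = (1 − 0.35) × 1.5904 ≈ 1.0338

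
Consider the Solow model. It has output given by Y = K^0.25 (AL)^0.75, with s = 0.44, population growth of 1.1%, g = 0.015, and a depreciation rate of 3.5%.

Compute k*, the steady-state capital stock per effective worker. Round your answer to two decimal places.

In steady state, investment equals break-even investment: s·k^α = (n + g + δ)·k.
Rearranging, k^(1−α) = s / (n + g + δ).
k^0.75 = 0.44 / (0.011 + 0.015 + 0.035) = 0.44 / 0.061 = 7.2131
k* = 7.2131^(1/0.75) ≈ 13.9368

k* = 13.94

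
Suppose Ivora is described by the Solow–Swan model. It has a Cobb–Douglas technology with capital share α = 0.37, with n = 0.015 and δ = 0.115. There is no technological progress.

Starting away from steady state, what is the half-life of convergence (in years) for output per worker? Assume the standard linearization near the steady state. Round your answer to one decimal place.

Near the steady state the convergence rate is λ = (1 − α)(n + δ).
λ = (1 − 0.37) × 0.130 = 0.63 × 0.130 = 0.0819
Half-life = ln 2 / λ = 0.6931 / 0.0819 ≈ 8.46 years

half-life ≈ 8.5 years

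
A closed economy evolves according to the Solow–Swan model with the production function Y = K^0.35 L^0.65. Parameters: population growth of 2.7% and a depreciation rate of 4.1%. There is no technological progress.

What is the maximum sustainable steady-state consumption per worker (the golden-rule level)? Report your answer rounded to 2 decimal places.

c_gold ≈ 1.57

At the golden rule, f'(k) = n + δ, so α·k^(α−1) = n + δ and k_gold = (α/(n + δ))^(1/(1−α)).
k_gold = (0.35/0.068)^(1/0.65) = 5.1471^1.5385 ≈ 12.4377
c_gold = f(k_gold) − (n + δ)·k_gold = 2.4163 − 0.068×12.4377 ≈ 1.5705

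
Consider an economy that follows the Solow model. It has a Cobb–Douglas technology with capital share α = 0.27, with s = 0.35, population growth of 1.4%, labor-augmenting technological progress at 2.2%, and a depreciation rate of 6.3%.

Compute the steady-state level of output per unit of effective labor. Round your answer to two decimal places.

At the steady state, Δk = 0, so s·k^α = (n + g + δ)·k.
Rearranging, k^(1−α) = s / (n + g + δ).
k^0.73 = 0.35 / (0.014 + 0.022 + 0.063) = 0.35 / 0.099 = 3.5354
k* = 3.5354^(1/0.73) ≈ 5.6401
y* = (k*)^α = 5.6401^0.27 ≈ 1.5953

y* = 1.60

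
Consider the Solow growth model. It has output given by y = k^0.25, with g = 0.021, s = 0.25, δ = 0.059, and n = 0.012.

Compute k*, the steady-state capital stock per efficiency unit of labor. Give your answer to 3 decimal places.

At the steady state, Δk = 0, so s·k^α = (n + g + δ)·k.
Rearranging, k^(1−α) = s / (n + g + δ).
k^0.75 = 0.25 / (0.012 + 0.021 + 0.059) = 0.25 / 0.092 = 2.7174
k* = 2.7174^(1/0.75) ≈ 3.7920

k* = 3.792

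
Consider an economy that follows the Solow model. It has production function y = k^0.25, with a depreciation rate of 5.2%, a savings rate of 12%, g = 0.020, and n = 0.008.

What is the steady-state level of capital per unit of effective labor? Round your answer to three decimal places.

Steady state requires s·f(k) = (n + g + δ)·k, i.e. s·k^α = (n + g + δ)·k.
Dividing both sides by k: k^(1−α) = s / (n + g + δ).
k^0.75 = 0.12 / (0.008 + 0.020 + 0.052) = 0.12 / 0.080 = 1.5000
k* = 1.5000^(1/0.75) ≈ 1.7171

k* = 1.717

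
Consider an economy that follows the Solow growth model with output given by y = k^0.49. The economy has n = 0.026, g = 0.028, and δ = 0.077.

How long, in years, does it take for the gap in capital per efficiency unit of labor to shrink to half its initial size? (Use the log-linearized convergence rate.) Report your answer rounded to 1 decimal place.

Near the steady state the convergence rate is λ = (1 − α)(n + g + δ).
λ = (1 − 0.49) × 0.131 = 0.51 × 0.131 = 0.06681
Half-life = ln 2 / λ = 0.6931 / 0.06681 ≈ 10.37 years

about 10.4 years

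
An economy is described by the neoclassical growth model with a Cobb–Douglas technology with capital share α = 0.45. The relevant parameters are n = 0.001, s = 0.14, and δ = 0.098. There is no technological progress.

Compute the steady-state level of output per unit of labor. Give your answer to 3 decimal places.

In steady state, investment equals break-even investment: s·k^α = (n + δ)·k.
Dividing both sides by k: k^(1−α) = s / (n + δ).
k^0.55 = 0.14 / (0.001 + 0.098) = 0.14 / 0.099 = 1.4141
k* = 1.4141^(1/0.55) ≈ 1.8776
y* = (k*)^α = 1.8776^0.45 ≈ 1.3278

y* ≈ 1.328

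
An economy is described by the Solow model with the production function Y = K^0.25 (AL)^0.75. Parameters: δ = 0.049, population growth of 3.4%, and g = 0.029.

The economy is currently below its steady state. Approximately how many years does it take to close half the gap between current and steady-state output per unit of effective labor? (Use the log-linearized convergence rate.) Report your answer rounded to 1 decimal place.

half-life ≈ 8.3 years

Near the steady state the convergence rate is λ = (1 − α)(n + g + δ).
λ = (1 − 0.25) × 0.112 = 0.75 × 0.112 = 0.0840
Half-life = ln 2 / λ = 0.6931 / 0.0840 ≈ 8.25 years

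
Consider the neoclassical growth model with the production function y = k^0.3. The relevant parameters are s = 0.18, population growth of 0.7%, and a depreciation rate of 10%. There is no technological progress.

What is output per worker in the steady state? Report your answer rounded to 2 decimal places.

In steady state, investment equals break-even investment: s·k^α = (n + δ)·k.
Dividing both sides by k: k^(1−α) = s / (n + δ).
k^0.7 = 0.18 / (0.007 + 0.100) = 0.18 / 0.107 = 1.6822
k* = 1.6822^(1/0.7) ≈ 2.1022
y* = (k*)^α = 2.1022^0.3 ≈ 1.2497

y* ≈ 1.25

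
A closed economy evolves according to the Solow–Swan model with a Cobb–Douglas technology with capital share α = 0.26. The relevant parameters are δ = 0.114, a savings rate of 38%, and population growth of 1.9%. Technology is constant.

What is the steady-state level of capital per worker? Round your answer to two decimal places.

k* ≈ 4.13

At the steady state, Δk = 0, so s·k^α = (n + δ)·k.
Rearranging, k^(1−α) = s / (n + δ).
k^0.74 = 0.38 / (0.019 + 0.114) = 0.38 / 0.133 = 2.8571
k* = 2.8571^(1/0.74) ≈ 4.1316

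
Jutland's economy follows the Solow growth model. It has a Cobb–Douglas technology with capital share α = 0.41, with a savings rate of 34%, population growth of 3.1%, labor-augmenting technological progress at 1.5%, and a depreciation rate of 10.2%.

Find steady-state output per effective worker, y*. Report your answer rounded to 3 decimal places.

In steady state, investment equals break-even investment: s·k^α = (n + g + δ)·k.
Rearranging, k^(1−α) = s / (n + g + δ).
k^0.59 = 0.34 / (0.031 + 0.015 + 0.102) = 0.34 / 0.148 = 2.2973
k* = 2.2973^(1/0.59) ≈ 4.0948
y* = (k*)^α = 4.0948^0.41 ≈ 1.7824

y* ≈ 1.782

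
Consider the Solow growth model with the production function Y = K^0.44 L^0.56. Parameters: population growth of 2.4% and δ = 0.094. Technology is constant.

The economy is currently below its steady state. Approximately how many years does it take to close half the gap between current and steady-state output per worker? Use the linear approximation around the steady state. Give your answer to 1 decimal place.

half-life ≈ 10.5 years

Near the steady state the convergence rate is λ = (1 − α)(n + δ).
λ = (1 − 0.44) × 0.118 = 0.56 × 0.118 = 0.06608
Half-life = ln 2 / λ = 0.6931 / 0.06608 ≈ 10.49 years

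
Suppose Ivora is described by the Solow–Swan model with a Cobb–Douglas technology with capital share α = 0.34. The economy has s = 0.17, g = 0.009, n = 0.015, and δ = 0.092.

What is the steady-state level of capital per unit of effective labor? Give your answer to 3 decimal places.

At the steady state, Δk = 0, so s·k^α = (n + g + δ)·k.
Rearranging, k^(1−α) = s / (n + g + δ).
k^0.66 = 0.17 / (0.015 + 0.009 + 0.092) = 0.17 / 0.116 = 1.4655
k* = 1.4655^(1/0.66) ≈ 1.7844

k* ≈ 1.784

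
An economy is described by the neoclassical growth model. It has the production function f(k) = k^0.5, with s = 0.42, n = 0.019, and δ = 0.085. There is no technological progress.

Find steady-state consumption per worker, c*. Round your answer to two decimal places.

c* ≈ 2.34

At the steady state, Δk = 0, so s·k^α = (n + δ)·k.
Rearranging, k^(1−α) = s / (n + δ).
k^0.5 = 0.42 / (0.019 + 0.085) = 0.42 / 0.104 = 4.0385
k* = 4.0385^(1/0.5) ≈ 16.3095
y* = (k*)^α = 16.3095^0.5 ≈ 4.0385
c* = (1 − s)·y* = (1 − 0.42) × 4.0385 ≈ 2.3423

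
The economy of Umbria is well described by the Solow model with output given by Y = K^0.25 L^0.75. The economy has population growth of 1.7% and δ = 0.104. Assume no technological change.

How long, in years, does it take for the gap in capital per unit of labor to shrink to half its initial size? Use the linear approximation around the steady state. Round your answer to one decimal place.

Near the steady state the convergence rate is λ = (1 − α)(n + δ).
λ = (1 − 0.25) × 0.121 = 0.75 × 0.121 = 0.09075
Half-life = ln 2 / λ = 0.6931 / 0.09075 ≈ 7.64 years

t_½ ≈ 7.6 years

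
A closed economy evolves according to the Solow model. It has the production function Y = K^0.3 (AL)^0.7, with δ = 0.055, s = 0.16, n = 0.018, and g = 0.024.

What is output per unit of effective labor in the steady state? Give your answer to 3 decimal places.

At the steady state, Δk = 0, so s·k^α = (n + g + δ)·k.
Rearranging, k^(1−α) = s / (n + g + δ).
k^0.7 = 0.16 / (0.018 + 0.024 + 0.055) = 0.16 / 0.097 = 1.6495
k* = 1.6495^(1/0.7) ≈ 2.0441
y* = (k*)^α = 2.0441^0.3 ≈ 1.2392

y* ≈ 1.239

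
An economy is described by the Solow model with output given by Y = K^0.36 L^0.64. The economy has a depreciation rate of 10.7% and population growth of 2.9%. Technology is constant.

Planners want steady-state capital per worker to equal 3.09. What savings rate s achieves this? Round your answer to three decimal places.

At the steady state, Δk = 0, so s·k^α = (n + δ)·k.
So s / (n + δ) = (k*)^(1−α) = 3.09^0.64 = 2.0586.
Therefore s = 2.0586 × (n + δ) = 2.0586 × 0.136 = 0.2800.

s ≈ 0.280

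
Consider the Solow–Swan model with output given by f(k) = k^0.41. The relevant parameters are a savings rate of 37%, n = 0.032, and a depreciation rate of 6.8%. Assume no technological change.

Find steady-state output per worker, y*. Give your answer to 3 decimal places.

At the steady state, Δk = 0, so s·k^α = (n + δ)·k.
Rearranging, k^(1−α) = s / (n + δ).
k^0.59 = 0.37 / (0.032 + 0.068) = 0.37 / 0.100 = 3.7000
k* = 3.7000^(1/0.59) ≈ 9.1845
y* = (k*)^α = 9.1845^0.41 ≈ 2.4823

y* = 2.482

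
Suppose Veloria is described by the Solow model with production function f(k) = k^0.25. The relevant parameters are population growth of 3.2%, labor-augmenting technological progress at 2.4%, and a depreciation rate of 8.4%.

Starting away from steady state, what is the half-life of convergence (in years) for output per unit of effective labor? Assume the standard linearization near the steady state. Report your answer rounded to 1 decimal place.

Near the steady state the convergence rate is λ = (1 − α)(n + g + δ).
λ = (1 − 0.25) × 0.140 = 0.75 × 0.140 = 0.1050
Half-life = ln 2 / λ = 0.6931 / 0.1050 ≈ 6.60 years

about 6.6 years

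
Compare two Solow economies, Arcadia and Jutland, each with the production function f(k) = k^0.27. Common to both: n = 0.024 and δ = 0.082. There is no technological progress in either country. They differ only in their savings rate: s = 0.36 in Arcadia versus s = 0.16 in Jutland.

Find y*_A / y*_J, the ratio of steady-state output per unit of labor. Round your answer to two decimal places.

ratio ≈ 1.35

Steady-state y* = [s/(n + δ)]^(α/(1−α)), so the ratio is [ (s_A/(n + δ)_A) / (s_J/(n + δ)_J) ]^0.3699.
s_A/(n + δ)_A = 0.36/0.106 = 3.3962; s_J/(n + δ)_J = 0.16/0.106 = 1.5094.
Ratio = (3.3962/1.5094)^0.3699 = 2.2500^0.3699 ≈ 1.3498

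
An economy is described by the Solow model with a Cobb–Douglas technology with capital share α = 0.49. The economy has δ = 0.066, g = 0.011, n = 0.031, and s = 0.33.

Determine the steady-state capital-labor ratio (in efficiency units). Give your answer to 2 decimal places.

k* = 8.94

In steady state, investment equals break-even investment: s·k^α = (n + g + δ)·k.
Rearranging, k^(1−α) = s / (n + g + δ).
k^0.51 = 0.33 / (0.031 + 0.011 + 0.066) = 0.33 / 0.108 = 3.0556
k* = 3.0556^(1/0.51) ≈ 8.9365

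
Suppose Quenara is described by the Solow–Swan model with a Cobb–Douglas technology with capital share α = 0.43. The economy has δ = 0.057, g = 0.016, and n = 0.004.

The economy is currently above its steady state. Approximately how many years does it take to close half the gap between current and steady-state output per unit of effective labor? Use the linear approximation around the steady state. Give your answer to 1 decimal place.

Near the steady state the convergence rate is λ = (1 − α)(n + g + δ).
λ = (1 − 0.43) × 0.077 = 0.57 × 0.077 = 0.04389
Half-life = ln 2 / λ = 0.6931 / 0.04389 ≈ 15.79 years

half-life ≈ 15.8 years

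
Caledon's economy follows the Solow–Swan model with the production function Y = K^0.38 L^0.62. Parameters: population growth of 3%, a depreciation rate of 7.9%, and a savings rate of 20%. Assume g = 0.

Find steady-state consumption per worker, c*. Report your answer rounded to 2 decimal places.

c* = 1.16

At the steady state, Δk = 0, so s·k^α = (n + δ)·k.
Dividing both sides by k: k^(1−α) = s / (n + δ).
k^0.62 = 0.20 / (0.030 + 0.079) = 0.20 / 0.109 = 1.8349
k* = 1.8349^(1/0.62) ≈ 2.6618
y* = (k*)^α = 2.6618^0.38 ≈ 1.4507
c* = (1 − s)·y* = (1 − 0.20) × 1.4507 ≈ 1.1606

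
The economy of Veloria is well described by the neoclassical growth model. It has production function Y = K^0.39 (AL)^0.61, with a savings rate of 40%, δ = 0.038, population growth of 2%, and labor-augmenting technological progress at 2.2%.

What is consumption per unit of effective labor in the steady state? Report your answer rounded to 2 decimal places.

c* = 1.68

At the steady state, Δk = 0, so s·k^α = (n + g + δ)·k.
Dividing both sides by k: k^(1−α) = s / (n + g + δ).
k^0.61 = 0.40 / (0.020 + 0.022 + 0.038) = 0.40 / 0.080 = 5.0000
k* = 5.0000^(1/0.61) ≈ 13.9911
y* = (k*)^α = 13.9911^0.39 ≈ 2.7982
c* = (1 − s)·y* = (1 − 0.40) × 2.7982 ≈ 1.6789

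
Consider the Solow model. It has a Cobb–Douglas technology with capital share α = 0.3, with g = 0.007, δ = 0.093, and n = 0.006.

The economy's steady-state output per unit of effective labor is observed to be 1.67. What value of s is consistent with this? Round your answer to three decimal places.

In steady state, investment equals break-even investment: s·k^α = (n + g + δ)·k.
Since y* = [s/(n + g + δ)]^(α/(1−α)), we have s/(n + g + δ) = (y*)^((1−α)/α) = 1.67^2.3333 = 3.3088.
Therefore s = 3.3088 × (n + g + δ) = 3.3088 × 0.106 = 0.3507.

s ≈ 0.351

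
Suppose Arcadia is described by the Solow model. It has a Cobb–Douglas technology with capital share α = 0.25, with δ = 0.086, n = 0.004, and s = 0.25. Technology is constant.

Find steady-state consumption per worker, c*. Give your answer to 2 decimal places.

c* ≈ 1.05

Steady state requires s·f(k) = (n + δ)·k, i.e. s·k^α = (n + δ)·k.
Rearranging, k^(1−α) = s / (n + δ).
k^0.75 = 0.25 / (0.004 + 0.086) = 0.25 / 0.090 = 2.7778
k* = 2.7778^(1/0.75) ≈ 3.9048
y* = (k*)^α = 3.9048^0.25 ≈ 1.4057
c* = (1 − s)·y* = (1 − 0.25) × 1.4057 ≈ 1.0543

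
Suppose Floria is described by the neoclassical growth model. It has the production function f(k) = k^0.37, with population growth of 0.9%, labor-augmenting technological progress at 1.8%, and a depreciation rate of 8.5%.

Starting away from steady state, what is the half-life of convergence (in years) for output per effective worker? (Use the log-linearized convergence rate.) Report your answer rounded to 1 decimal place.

t_½ ≈ 9.8 years

Near the steady state the convergence rate is λ = (1 − α)(n + g + δ).
λ = (1 − 0.37) × 0.112 = 0.63 × 0.112 = 0.07056
Half-life = ln 2 / λ = 0.6931 / 0.07056 ≈ 9.82 years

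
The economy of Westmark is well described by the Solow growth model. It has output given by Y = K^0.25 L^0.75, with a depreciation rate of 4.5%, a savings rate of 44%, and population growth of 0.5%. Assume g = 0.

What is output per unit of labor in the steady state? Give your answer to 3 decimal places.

y* = 2.065

Steady state requires s·f(k) = (n + δ)·k, i.e. s·k^α = (n + δ)·k.
Rearranging, k^(1−α) = s / (n + δ).
k^0.75 = 0.44 / (0.005 + 0.045) = 0.44 / 0.050 = 8.8000
k* = 8.8000^(1/0.75) ≈ 18.1681
y* = (k*)^α = 18.1681^0.25 ≈ 2.0646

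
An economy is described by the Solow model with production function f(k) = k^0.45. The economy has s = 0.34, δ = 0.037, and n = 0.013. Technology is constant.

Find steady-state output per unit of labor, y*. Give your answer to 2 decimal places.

In steady state, investment equals break-even investment: s·k^α = (n + δ)·k.
Dividing both sides by k: k^(1−α) = s / (n + δ).
k^0.55 = 0.34 / (0.013 + 0.037) = 0.34 / 0.050 = 6.8000
k* = 6.8000^(1/0.55) ≈ 32.6327
y* = (k*)^α = 32.6327^0.45 ≈ 4.7989

y* = 4.80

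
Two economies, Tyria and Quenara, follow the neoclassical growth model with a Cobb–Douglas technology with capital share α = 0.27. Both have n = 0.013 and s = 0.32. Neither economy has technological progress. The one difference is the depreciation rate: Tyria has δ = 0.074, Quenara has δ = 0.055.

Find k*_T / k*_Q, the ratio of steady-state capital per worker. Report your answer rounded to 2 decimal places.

Steady-state k* = [s/(n + δ)]^(1/(1−α)), so the ratio is [ (s_T/(n + δ)_T) / (s_Q/(n + δ)_Q) ]^1.3699.
s_T/(n + δ)_T = 0.32/0.087 = 3.6782; s_Q/(n + δ)_Q = 0.32/0.068 = 4.7059.
Ratio = (3.6782/4.7059)^1.3699 = 0.7816^1.3699 ≈ 0.7135

k*_T / k*_Q ≈ 0.71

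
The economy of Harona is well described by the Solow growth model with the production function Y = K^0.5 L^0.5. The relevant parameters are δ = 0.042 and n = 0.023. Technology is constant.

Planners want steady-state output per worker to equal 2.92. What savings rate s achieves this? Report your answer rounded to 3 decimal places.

s ≈ 0.190

At the steady state, Δk = 0, so s·k^α = (n + δ)·k.
Since y* = [s/(n + δ)]^(α/(1−α)), we have s/(n + δ) = (y*)^((1−α)/α) = 2.92^1 = 2.9200.
Therefore s = 2.9200 × (n + δ) = 2.9200 × 0.065 = 0.1898.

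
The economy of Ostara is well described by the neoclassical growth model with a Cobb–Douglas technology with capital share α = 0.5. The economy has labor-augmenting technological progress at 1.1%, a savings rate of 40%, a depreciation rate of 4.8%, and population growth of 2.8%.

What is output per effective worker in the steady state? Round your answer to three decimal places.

Steady state requires s·f(k) = (n + g + δ)·k, i.e. s·k^α = (n + g + δ)·k.
Dividing both sides by k: k^(1−α) = s / (n + g + δ).
k^0.5 = 0.40 / (0.028 + 0.011 + 0.048) = 0.40 / 0.087 = 4.5977
k* = 4.5977^(1/0.5) ≈ 21.1388
y* = (k*)^α = 21.1388^0.5 ≈ 4.5977

y* ≈ 4.598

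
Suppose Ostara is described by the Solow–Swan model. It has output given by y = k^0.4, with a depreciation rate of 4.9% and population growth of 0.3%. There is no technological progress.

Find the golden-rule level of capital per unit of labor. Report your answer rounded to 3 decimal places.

k_gold ≈ 29.975

The golden rule sets f'(k) = n + δ, i.e. α·k^(α−1) = n + δ.
So k^(1−α) = α / (n + δ) = 0.4 / 0.052 = 7.6923.
k_gold = 7.6923^(1/0.6) ≈ 29.9751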